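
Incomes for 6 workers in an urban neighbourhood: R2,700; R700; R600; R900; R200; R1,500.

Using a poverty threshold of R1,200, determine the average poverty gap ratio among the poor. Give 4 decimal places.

0.5000

Incomes under z: R200, R600, R700, R900 (q = 4 of N = 6).
Relative gaps: 0.8333, 0.5000, 0.4167, 0.2500; sum = 2.000000.
I averages over the q = 4 poor units only: 2.000000 / 4 = 0.5000.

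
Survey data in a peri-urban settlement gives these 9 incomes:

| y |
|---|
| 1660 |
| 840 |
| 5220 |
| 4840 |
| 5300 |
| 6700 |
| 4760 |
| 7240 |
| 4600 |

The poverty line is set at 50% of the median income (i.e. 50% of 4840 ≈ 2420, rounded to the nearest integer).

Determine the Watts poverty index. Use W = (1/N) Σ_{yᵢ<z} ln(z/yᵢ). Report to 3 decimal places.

0.159

Below the line: 840, 1660 (q = 2 of N = 9).
Log gaps: ln(2420/840) = 1.0581; ln(2420/1660) = 0.3769.
W = 1.435071 / 9 = 0.159.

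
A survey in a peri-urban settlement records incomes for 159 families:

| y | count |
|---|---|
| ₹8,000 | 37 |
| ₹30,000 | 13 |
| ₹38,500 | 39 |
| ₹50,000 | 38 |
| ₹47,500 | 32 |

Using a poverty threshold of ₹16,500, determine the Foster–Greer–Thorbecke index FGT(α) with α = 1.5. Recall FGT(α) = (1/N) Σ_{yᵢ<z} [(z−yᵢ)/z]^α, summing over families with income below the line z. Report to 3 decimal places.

0.086

Incomes under z: 37×₹8,000 (q = 37 of N = 159).
Relative gaps: (16500−8000)/16500 = 0.5152 (×37).
Raised to α = 1.5: 0.36975 (×37).
Sum = 13.680570; FGT(1.5) = 13.680570 / 159 = 0.086.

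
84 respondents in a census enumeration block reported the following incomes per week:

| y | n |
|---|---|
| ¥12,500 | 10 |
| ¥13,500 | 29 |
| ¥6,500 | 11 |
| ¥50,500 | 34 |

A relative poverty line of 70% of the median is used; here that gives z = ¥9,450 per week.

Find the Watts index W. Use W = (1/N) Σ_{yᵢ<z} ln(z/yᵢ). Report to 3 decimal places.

Below z: 11×¥6,500 (q = 11 of N = 84).
ln(z/y) terms: ln(9450/6500) = 0.3742 (×11).
W = 4.116338 / 84 = 0.049.

0.049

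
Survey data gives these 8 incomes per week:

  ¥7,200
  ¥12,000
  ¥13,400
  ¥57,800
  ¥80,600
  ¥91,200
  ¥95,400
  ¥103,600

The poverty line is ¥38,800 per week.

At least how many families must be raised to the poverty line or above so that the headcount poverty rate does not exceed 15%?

2

Currently q = 3 of N = 8 are below the line (H = 0.375).
A headcount ratio of at most 15% allows at most ⌊0.15 × 8⌋ = 1 poor families.
So at least 3 − 1 = 2 must be lifted.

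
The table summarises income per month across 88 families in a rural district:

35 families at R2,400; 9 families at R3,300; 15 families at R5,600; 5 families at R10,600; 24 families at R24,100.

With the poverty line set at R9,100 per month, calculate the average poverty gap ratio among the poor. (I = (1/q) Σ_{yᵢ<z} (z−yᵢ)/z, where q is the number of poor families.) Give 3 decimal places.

0.632

Below the line: 35×R2,400, 9×R3,300, 15×R5,600 (q = 59 of N = 88).
Relative gaps: 0.7363 (×35), 0.6374 (×9), 0.3846 (×15); sum = 37.274725.
I averages over the q = 59 poor units only: 37.274725 / 59 = 0.632.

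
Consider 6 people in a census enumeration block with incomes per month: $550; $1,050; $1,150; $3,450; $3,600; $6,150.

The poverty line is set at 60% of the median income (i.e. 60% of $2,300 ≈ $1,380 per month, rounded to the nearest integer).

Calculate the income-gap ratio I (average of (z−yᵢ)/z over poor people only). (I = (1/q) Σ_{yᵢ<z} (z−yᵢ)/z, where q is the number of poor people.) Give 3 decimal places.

0.336

Below the line: $550, $1,050, $1,150 (q = 3 of N = 6).
Relative gaps: 0.6014, 0.2391, 0.1667; sum = 1.007246.
The income-gap ratio divides by q (the poor only): 1.007246 / 3 = 0.336.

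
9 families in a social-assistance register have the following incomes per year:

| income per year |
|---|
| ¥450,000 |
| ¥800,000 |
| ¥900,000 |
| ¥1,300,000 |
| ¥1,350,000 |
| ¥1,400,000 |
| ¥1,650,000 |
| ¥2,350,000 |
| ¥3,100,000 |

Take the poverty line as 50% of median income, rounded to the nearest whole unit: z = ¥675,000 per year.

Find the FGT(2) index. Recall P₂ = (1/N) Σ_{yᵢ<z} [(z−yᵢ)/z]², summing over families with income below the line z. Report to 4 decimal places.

Below the line: ¥450,000 (q = 1 of N = 9).
Gap ratios (z−y)/z: (675000−450000)/675000 = 0.3333.
Squared: 0.1111.
Sum = 0.111111; P₂ = 0.111111 / 9 = 0.0123.

0.0123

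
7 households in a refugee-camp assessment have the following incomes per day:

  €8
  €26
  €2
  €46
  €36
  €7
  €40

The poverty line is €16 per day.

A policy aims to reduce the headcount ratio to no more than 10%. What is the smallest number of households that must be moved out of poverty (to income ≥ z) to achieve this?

Currently q = 3 of N = 7 are below the line (H = 0.429).
A headcount ratio of at most 10% allows at most ⌊0.10 × 7⌋ = 0 poor households.
So at least 3 − 0 = 3 must be lifted.

3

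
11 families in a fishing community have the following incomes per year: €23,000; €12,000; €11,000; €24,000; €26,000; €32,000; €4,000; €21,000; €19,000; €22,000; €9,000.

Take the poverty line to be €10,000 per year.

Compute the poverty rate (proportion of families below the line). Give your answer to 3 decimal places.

2 of the 11 families have income below €10,000.
H = 2/11 = 0.182.

0.182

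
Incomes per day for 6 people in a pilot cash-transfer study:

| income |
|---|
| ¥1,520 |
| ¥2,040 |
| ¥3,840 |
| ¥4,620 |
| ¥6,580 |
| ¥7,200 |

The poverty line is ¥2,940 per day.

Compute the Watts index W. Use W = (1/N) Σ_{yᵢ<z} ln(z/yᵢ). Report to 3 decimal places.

Below the line: ¥1,520, ¥2,040 (q = 2 of N = 6).
Log gaps: ln(2940/1520) = 0.6597; ln(2940/2040) = 0.3655.
W = 1.025159 / 6 = 0.171.

0.171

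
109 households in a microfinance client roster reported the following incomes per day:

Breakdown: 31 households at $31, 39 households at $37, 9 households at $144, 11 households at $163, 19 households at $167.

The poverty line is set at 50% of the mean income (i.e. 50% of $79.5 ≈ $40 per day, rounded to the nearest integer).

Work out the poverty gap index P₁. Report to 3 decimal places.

Below z: 31×$31, 39×$37 (q = 70 of N = 109).
Shortfall ratios: (40−31)/40 = 0.2250 (×31); (40−37)/40 = 0.0750 (×39).
Σ = 9.900000. Dividing by the full population N = 109 gives P₁ = 0.091.

0.091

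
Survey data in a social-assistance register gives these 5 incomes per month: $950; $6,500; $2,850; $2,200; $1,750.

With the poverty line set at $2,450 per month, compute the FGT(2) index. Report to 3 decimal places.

Poor units: $950, $1,750, $2,200 (q = 3 of N = 5).
Gap ratios (z−y)/z: (2450−950)/2450 = 0.6122; (2450−1750)/2450 = 0.2857; (2450−2200)/2450 = 0.1020.
Squared: 0.3748; 0.0816; 0.0104.
Sum = 0.466889; P₂ = 0.466889 / 5 = 0.093.

0.093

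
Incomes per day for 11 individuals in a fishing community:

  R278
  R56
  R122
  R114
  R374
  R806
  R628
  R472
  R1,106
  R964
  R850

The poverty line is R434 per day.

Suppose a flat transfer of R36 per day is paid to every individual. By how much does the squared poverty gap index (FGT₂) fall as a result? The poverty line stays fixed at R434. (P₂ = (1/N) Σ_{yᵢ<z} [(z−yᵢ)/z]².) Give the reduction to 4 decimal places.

0.0395

Before: below the line — R56, R114, R122, R278, R374; squared poverty gap index (FGT₂) = 0.178851.
After the R36 transfer: below the line — R92, R150, R158, R314, R410; squared poverty gap index (FGT₂) = 0.139374.
Reduction = 0.178851 − 0.139374 = 0.0395.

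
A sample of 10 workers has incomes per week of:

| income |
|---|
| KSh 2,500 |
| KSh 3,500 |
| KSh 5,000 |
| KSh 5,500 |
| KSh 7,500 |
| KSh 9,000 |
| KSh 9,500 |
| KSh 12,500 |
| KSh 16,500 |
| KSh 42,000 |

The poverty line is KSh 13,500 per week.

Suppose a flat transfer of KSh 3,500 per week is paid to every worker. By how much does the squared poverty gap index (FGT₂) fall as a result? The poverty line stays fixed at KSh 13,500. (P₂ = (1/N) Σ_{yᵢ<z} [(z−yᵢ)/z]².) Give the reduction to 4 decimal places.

Before: below the line — KSh 2,500, KSh 3,500, KSh 5,000, KSh 5,500, KSh 7,500, KSh 9,000, KSh 9,500, KSh 12,500; squared poverty gap index (FGT₂) = 0.236214.
After the KSh 3,500 transfer: below the line — KSh 6,000, KSh 7,000, KSh 8,500, KSh 9,000, KSh 11,000, KSh 12,500, KSh 13,000; squared poverty gap index (FGT₂) = 0.082990.
Reduction = 0.236214 − 0.082990 = 0.1532.

0.1532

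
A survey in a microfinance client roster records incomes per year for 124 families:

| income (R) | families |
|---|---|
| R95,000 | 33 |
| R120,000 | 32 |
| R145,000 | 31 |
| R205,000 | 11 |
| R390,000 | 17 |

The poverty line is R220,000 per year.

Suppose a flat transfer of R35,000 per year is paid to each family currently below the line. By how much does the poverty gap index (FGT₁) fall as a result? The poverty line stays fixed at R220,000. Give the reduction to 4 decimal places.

0.1292

Before: below the line — 33×R95,000, 32×R120,000, 31×R145,000, 11×R205,000; poverty gap index (FGT₁) = 0.359787.
After the R35,000 transfer: below the line — 33×R130,000, 32×R155,000, 31×R180,000; poverty gap index (FGT₁) = 0.230572.
Reduction = 0.359787 − 0.230572 = 0.1292.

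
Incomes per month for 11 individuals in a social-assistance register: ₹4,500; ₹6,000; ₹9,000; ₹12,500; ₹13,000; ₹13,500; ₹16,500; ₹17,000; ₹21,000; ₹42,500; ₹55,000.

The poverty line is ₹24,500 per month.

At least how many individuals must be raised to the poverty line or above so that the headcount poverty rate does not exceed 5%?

Currently q = 9 of N = 11 are below the line (H = 0.818).
A headcount ratio of at most 5% allows at most ⌊0.05 × 11⌋ = 0 poor individuals.
So at least 9 − 0 = 9 must be lifted.

9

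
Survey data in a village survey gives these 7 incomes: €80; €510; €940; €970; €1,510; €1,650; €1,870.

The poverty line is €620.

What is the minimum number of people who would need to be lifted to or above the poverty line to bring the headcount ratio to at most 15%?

2 of the 7 people are poor, so H = 2/7 = 0.286.
A headcount ratio of at most 15% allows at most ⌊0.15 × 7⌋ = 1 poor people.
So at least 2 − 1 = 1 must be lifted.

1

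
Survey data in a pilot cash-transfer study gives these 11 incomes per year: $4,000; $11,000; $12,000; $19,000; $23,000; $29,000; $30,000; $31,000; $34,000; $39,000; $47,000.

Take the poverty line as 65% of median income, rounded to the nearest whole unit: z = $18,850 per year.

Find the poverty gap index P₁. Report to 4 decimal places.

0.1425

Below the line: $4,000, $11,000, $12,000 (q = 3 of N = 11).
Normalized shortfalls: (18850−4000)/18850 = 0.7878; (18850−11000)/18850 = 0.4164; (18850−12000)/18850 = 0.3634.
Σ = 1.567639. Dividing by the full population N = 11 gives P₁ = 0.1425.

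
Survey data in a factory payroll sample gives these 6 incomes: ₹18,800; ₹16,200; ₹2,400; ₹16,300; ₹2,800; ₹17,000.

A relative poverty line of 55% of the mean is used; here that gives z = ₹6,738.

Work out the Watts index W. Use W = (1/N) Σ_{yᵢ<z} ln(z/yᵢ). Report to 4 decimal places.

Below the line: ₹2,400, ₹2,800 (q = 2 of N = 6).
Log gaps: ln(6738/2400) = 1.0323; ln(6738/2800) = 0.8781.
W = 1.910438 / 6 = 0.3184.

0.3184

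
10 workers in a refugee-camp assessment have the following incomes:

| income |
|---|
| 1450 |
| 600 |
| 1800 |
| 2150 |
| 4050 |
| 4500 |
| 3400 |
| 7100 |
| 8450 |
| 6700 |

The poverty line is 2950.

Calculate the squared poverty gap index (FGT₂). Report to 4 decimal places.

Below z: 600, 1450, 1800, 2150 (q = 4 of N = 10).
Shortfall ratios: (2950−600)/2950 = 0.7966; (2950−1450)/2950 = 0.5085; (2950−1800)/2950 = 0.3898; (2950−2150)/2950 = 0.2712.
Squared: 0.6346; 0.2585; 0.1520; 0.0735.
Sum = 1.118644; P₂ = 1.118644 / 10 = 0.1119.

0.1119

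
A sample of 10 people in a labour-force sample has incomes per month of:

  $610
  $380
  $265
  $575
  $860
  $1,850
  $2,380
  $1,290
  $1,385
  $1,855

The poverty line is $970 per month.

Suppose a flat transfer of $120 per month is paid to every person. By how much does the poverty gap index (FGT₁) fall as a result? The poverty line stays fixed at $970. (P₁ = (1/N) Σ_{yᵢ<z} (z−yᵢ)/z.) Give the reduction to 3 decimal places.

Before: below the line — $265, $380, $575, $610, $860; poverty gap index (FGT₁) = 0.22268.
After the $120 transfer: below the line — $385, $500, $695, $730; poverty gap index (FGT₁) = 0.16186.
Reduction = 0.22268 − 0.16186 = 0.061.

0.061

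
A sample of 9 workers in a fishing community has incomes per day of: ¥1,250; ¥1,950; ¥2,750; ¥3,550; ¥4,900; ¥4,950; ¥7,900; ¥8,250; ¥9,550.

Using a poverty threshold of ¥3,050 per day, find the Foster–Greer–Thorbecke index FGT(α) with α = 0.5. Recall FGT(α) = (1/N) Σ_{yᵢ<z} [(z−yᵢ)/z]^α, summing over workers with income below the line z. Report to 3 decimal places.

Below the line: ¥1,250, ¥1,950, ¥2,750 (q = 3 of N = 9).
Normalized shortfalls: (3050−1250)/3050 = 0.5902; (3050−1950)/3050 = 0.3607; (3050−2750)/3050 = 0.0984.
Raised to α = 0.5: 0.76822; 0.60055; 0.31363.
Sum = 1.682393; FGT(0.5) = 1.682393 / 9 = 0.187.

0.187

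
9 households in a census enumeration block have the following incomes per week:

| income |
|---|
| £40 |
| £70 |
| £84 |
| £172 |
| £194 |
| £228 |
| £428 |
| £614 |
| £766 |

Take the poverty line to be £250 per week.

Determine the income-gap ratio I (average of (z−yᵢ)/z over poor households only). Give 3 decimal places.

0.475

Poor units: £40, £70, £84, £172, £194, £228 (q = 6 of N = 9).
Relative gaps: 0.8400, 0.7200, 0.6640, 0.3120, 0.2240, 0.0880; sum = 2.848000.
The income-gap ratio divides by q (the poor only): 2.848000 / 6 = 0.475.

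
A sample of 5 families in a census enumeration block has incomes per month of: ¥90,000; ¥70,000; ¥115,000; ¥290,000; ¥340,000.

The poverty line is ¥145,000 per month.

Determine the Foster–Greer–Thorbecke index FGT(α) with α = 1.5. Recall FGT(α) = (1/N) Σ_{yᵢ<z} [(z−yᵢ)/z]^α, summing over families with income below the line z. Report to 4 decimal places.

0.1399

Below z: ¥70,000, ¥90,000, ¥115,000 (q = 3 of N = 5).
Relative gaps: (145000−70000)/145000 = 0.5172; (145000−90000)/145000 = 0.3793; (145000−115000)/145000 = 0.2069.
Raised to α = 1.5: 0.37200; 0.23361; 0.09411.
Sum = 0.699716; FGT(1.5) = 0.699716 / 5 = 0.1399.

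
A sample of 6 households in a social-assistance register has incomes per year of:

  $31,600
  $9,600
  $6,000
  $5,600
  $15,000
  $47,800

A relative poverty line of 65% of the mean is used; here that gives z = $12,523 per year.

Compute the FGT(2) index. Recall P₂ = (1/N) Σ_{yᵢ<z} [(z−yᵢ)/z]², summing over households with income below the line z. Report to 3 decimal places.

Poor units: $5,600, $6,000, $9,600 (q = 3 of N = 6).
Shortfall ratios: (12523−5600)/12523 = 0.5528; (12523−6000)/12523 = 0.5209; (12523−9600)/12523 = 0.2334.
Squared: 0.3056; 0.2713; 0.0545.
Sum = 0.631411; P₂ = 0.631411 / 6 = 0.105.

0.105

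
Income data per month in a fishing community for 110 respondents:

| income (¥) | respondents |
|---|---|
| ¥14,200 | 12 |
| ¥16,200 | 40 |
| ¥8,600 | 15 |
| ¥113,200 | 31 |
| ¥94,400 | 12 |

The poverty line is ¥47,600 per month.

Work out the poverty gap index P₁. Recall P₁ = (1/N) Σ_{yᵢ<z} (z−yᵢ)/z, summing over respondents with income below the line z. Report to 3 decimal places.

0.428

Incomes under z: 15×¥8,600, 12×¥14,200, 40×¥16,200 (q = 67 of N = 110).
Shortfall ratios: (47600−8600)/47600 = 0.8193 (×15); (47600−14200)/47600 = 0.7017 (×12); (47600−16200)/47600 = 0.6597 (×40).
Sum of shortfalls = 47.096639; P₁ averages over all N: 47.096639 / 110 = 0.428.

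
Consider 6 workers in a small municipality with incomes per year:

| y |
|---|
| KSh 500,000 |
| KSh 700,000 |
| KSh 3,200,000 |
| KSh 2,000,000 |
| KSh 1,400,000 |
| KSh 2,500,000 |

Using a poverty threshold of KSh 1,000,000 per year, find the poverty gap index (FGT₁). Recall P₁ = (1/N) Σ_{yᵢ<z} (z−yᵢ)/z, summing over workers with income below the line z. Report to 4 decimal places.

Below the line: KSh 500,000, KSh 700,000 (q = 2 of N = 6).
Relative gaps: (1000000−500000)/1000000 = 0.5000; (1000000−700000)/1000000 = 0.3000.
Σ = 0.800000. Dividing by the full population N = 6 gives P₁ = 0.1333.

0.1333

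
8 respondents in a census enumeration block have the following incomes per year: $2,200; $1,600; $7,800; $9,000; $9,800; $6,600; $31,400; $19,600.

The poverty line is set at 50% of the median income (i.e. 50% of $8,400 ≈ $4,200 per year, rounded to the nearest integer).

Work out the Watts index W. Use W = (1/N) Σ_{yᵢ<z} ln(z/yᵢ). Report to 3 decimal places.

0.201

Poor units: $1,600, $2,200 (q = 2 of N = 8).
Log shortfalls: ln(4200/1600) = 0.9651; ln(4200/2200) = 0.6466.
W = 1.611708 / 8 = 0.201.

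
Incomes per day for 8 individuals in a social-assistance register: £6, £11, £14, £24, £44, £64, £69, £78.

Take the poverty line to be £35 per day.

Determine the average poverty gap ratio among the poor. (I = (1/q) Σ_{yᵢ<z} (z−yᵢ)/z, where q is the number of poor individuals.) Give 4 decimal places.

0.6071

Poor units: £6, £11, £14, £24 (q = 4 of N = 8).
Relative gaps: 0.8286, 0.6857, 0.6000, 0.3143; sum = 2.428571.
The income-gap ratio divides by q (the poor only): 2.428571 / 4 = 0.6071.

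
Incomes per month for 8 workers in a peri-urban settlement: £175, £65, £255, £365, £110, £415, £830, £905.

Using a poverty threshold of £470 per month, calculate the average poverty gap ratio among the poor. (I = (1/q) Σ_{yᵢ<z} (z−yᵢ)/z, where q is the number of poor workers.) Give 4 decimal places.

Poor units: £65, £110, £175, £255, £365, £415 (q = 6 of N = 8).
Shortfall ratios (z−y)/z: 0.8617, 0.7660, 0.6277, 0.4574, 0.2234, 0.1170; sum = 3.053191.
I averages over the q = 6 poor units only: 3.053191 / 6 = 0.5089.

0.5089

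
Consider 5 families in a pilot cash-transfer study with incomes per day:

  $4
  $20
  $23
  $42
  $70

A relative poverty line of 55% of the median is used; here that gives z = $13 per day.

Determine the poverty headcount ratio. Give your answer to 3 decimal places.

0.200

1 of the 5 families have income below $13.
H = 1/5 = 0.200.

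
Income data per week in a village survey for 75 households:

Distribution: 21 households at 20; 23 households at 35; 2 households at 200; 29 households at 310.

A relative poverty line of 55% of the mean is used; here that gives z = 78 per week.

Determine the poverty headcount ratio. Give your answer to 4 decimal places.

0.5867

44 of the 75 households have income below 78.
H = 44/75 = 0.5867.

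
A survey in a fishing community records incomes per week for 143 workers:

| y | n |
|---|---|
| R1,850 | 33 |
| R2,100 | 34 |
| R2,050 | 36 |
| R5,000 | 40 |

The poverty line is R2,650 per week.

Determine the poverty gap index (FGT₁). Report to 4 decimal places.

0.1760

Below z: 33×R1,850, 36×R2,050, 34×R2,100 (q = 103 of N = 143).
Gap ratios (z−y)/z: (2650−1850)/2650 = 0.3019 (×33); (2650−2050)/2650 = 0.2264 (×36); (2650−2100)/2650 = 0.2075 (×34).
Sum of shortfalls = 25.169811; P₁ averages over all N: 25.169811 / 143 = 0.1760.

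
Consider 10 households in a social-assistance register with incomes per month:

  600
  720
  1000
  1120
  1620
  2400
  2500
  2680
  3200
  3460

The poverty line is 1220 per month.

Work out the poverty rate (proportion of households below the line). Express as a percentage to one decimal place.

40.0%

4 of the 10 households have income below 1220.
H = 4/10 = 40.0%.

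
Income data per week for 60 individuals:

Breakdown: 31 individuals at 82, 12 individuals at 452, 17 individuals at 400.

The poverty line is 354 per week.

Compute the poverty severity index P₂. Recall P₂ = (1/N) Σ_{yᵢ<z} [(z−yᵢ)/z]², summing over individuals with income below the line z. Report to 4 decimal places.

0.3050

Below z: 31×82 (q = 31 of N = 60).
Normalized shortfalls: (354−82)/354 = 0.7684 (×31).
Squared: 0.5904 (×31).
Sum = 18.301765; P₂ = 18.301765 / 60 = 0.3050.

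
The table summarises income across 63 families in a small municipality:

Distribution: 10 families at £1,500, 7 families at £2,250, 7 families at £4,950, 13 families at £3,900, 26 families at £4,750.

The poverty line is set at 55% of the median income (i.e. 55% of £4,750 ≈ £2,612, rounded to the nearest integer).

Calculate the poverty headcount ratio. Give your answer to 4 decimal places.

0.2698

17 of the 63 families have income below £2,612.
H = 17/63 = 0.2698.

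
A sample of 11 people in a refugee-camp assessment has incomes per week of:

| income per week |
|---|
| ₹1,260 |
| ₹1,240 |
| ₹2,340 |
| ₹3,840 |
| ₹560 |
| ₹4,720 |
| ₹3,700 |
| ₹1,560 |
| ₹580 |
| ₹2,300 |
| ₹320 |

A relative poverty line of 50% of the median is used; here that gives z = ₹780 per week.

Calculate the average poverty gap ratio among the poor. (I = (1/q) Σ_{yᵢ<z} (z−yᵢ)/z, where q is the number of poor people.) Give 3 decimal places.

Below the line: ₹320, ₹560, ₹580 (q = 3 of N = 11).
Relative gaps: 0.5897, 0.2821, 0.2564; sum = 1.128205.
I averages over the q = 3 poor units only: 1.128205 / 3 = 0.376.

0.376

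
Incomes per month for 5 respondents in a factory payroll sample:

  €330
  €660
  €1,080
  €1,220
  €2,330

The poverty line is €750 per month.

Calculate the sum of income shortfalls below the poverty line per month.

Below z: €330, €660 (q = 2 of N = 5).
Individual gaps: 750−330 = 420; 750−660 = 90.
Aggregate gap = €510.

€510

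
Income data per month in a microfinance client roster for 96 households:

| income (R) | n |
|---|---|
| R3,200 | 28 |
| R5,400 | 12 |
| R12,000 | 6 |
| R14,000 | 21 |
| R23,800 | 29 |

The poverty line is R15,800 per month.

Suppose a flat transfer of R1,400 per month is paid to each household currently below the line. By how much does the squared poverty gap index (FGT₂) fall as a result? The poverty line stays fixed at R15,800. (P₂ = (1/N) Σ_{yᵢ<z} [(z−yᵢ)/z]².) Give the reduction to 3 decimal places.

0.057

Before: below the line — 28×R3,200, 12×R5,400, 6×R12,000, 21×R14,000; squared poverty gap index (FGT₂) = 0.24610.
After the R1,400 transfer: below the line — 28×R4,600, 12×R6,800, 6×R13,400, 21×R15,400; squared poverty gap index (FGT₂) = 0.18870.
Reduction = 0.24610 − 0.18870 = 0.057.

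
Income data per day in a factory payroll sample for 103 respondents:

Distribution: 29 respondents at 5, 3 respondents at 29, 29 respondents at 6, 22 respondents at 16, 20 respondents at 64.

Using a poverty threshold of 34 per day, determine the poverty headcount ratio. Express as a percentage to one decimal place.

83 of the 103 respondents have income below 34.
H = 83/103 = 80.6%.

80.6%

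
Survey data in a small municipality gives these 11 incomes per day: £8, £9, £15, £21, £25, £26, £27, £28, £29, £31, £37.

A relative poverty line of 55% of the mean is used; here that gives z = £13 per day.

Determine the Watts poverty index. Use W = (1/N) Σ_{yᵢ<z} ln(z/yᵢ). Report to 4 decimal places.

Below z: £8, £9 (q = 2 of N = 11).
Log gaps: ln(13/8) = 0.4855; ln(13/9) = 0.3677.
W = 0.853233 / 11 = 0.0776.

0.0776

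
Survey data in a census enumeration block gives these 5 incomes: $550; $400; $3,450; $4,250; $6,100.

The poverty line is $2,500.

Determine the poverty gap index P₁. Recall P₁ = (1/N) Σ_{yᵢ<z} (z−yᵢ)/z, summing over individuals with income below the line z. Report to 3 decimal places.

Incomes under z: $400, $550 (q = 2 of N = 5).
Shortfall ratios: (2500−400)/2500 = 0.8400; (2500−550)/2500 = 0.7800.
Σ = 1.620000. Dividing by the full population N = 5 gives P₁ = 0.324.

0.324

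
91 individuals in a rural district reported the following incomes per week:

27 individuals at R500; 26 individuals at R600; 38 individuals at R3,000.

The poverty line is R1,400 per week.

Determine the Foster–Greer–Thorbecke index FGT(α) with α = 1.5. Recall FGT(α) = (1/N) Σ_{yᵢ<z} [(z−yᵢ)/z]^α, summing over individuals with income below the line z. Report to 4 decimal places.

0.2763

Below the line: 27×R500, 26×R600 (q = 53 of N = 91).
Relative gaps: (1400−500)/1400 = 0.6429 (×27); (1400−600)/1400 = 0.5714 (×26).
Raised to α = 1.5: 0.51543 (×27); 0.43196 (×26).
Sum = 25.147619; FGT(1.5) = 25.147619 / 91 = 0.2763.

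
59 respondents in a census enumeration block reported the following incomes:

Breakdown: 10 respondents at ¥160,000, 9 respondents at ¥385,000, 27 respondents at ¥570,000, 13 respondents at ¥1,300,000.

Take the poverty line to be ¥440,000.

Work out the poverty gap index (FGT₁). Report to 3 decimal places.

0.127

Poor units: 10×¥160,000, 9×¥385,000 (q = 19 of N = 59).
Relative gaps: (440000−160000)/440000 = 0.6364 (×10); (440000−385000)/440000 = 0.1250 (×9).
Sum of shortfalls = 7.488636; P₁ averages over all N: 7.488636 / 59 = 0.127.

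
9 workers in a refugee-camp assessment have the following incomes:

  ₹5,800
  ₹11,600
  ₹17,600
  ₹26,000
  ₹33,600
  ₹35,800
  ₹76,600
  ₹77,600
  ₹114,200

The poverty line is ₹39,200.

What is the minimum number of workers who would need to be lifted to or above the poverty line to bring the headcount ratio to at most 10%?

6

6 of the 9 workers are poor, so H = 6/9 = 0.667.
A headcount ratio of at most 10% allows at most ⌊0.10 × 9⌋ = 0 poor workers.
So at least 6 − 0 = 6 must be lifted.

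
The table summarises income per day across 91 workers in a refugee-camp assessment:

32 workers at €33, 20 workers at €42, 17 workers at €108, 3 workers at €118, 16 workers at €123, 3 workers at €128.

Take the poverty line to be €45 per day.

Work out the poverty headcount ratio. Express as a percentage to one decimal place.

57.1%

52 of the 91 workers have income below €45.
H = 52/91 = 57.1%.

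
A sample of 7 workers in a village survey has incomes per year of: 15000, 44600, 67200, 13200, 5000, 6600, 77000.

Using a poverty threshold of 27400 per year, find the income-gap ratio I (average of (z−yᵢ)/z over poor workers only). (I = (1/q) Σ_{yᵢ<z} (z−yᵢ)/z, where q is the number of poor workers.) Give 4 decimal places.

0.6369

Below the line: 5000, 6600, 13200, 15000 (q = 4 of N = 7).
Shortfall ratios (z−y)/z: 0.8175, 0.7591, 0.5182, 0.4526; sum = 2.547445.
I averages over the q = 4 poor units only: 2.547445 / 4 = 0.6369.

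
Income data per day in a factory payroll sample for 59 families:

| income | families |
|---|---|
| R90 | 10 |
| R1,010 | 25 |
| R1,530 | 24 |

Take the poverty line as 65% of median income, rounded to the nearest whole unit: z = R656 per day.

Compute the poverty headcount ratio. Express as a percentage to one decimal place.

16.9%

10 of the 59 families have income below R656.
H = 10/59 = 16.9%.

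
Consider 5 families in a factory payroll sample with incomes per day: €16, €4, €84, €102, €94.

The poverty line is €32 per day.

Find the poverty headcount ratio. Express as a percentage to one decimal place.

40.0%

2 of the 5 families have income below €32.
H = 2/5 = 40.0%.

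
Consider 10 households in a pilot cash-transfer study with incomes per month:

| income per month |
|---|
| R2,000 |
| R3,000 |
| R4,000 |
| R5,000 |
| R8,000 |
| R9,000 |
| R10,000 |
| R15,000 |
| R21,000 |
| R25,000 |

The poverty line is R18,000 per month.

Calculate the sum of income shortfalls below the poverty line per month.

Incomes under z: R2,000, R3,000, R4,000, R5,000, R8,000, R9,000, R10,000, R15,000 (q = 8 of N = 10).
Individual gaps: 18000−2000 = 16000; 18000−3000 = 15000; 18000−4000 = 14000; 18000−5000 = 13000; 18000−8000 = 10000; 18000−9000 = 9000; 18000−10000 = 8000; 18000−15000 = 3000.
Aggregate gap = R88,000.

R88,000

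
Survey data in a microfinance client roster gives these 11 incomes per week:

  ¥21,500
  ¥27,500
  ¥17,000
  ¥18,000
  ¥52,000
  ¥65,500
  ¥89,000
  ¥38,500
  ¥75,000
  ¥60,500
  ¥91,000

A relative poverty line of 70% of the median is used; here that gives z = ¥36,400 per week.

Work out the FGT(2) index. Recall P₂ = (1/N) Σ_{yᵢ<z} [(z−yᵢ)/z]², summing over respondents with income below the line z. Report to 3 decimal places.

0.070

Poor units: ¥17,000, ¥18,000, ¥21,500, ¥27,500 (q = 4 of N = 11).
Relative gaps: (36400−17000)/36400 = 0.5330; (36400−18000)/36400 = 0.5055; (36400−21500)/36400 = 0.4093; (36400−27500)/36400 = 0.2445.
Squared: 0.2841; 0.2555; 0.1676; 0.0598.
Sum = 0.766921; P₂ = 0.766921 / 11 = 0.070.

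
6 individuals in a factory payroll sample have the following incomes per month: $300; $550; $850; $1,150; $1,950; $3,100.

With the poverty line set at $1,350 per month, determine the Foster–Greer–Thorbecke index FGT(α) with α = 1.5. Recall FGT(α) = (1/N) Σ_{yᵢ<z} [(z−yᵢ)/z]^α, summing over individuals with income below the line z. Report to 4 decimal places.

0.2374

Below z: $300, $550, $850, $1,150 (q = 4 of N = 6).
Shortfall ratios: (1350−300)/1350 = 0.7778; (1350−550)/1350 = 0.5926; (1350−850)/1350 = 0.3704; (1350−1150)/1350 = 0.1481.
Raised to α = 1.5: 0.68594; 0.45618; 0.22540; 0.05702.
Sum = 1.424536; FGT(1.5) = 1.424536 / 6 = 0.2374.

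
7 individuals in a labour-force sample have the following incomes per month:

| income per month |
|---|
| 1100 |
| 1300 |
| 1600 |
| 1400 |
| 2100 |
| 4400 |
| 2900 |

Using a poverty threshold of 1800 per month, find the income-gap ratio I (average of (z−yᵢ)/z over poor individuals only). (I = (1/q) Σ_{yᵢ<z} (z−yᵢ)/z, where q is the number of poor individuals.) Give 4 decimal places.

Below z: 1100, 1300, 1400, 1600 (q = 4 of N = 7).
Relative gaps: 0.3889, 0.2778, 0.2222, 0.1111; sum = 1.000000.
I averages over the q = 4 poor units only: 1.000000 / 4 = 0.2500.

0.2500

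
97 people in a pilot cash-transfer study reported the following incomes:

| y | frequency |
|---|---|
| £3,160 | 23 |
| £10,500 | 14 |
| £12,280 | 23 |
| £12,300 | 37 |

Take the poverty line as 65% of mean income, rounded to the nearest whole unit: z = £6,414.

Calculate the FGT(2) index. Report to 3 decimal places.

Poor units: 23×£3,160 (q = 23 of N = 97).
Gap ratios (z−y)/z: (6414−3160)/6414 = 0.5073 (×23).
Squared: 0.2574 (×23).
Sum = 5.919773; P₂ = 5.919773 / 97 = 0.061.

0.061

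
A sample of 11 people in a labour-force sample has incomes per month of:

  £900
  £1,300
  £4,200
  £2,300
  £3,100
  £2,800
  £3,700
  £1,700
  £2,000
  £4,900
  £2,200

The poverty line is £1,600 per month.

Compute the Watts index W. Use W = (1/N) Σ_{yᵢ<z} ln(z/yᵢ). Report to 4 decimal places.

Incomes under z: £900, £1,300 (q = 2 of N = 11).
ln(z/y) terms: ln(1600/900) = 0.5754; ln(1600/1300) = 0.2076.
W = 0.783004 / 11 = 0.0712.

0.0712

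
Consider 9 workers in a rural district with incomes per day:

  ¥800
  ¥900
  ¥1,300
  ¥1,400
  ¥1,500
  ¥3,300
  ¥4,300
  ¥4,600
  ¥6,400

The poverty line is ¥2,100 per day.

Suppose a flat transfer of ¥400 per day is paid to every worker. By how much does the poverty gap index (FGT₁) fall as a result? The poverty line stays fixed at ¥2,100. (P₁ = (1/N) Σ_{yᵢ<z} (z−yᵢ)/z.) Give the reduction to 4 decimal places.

Before: below the line — ¥800, ¥900, ¥1,300, ¥1,400, ¥1,500; poverty gap index (FGT₁) = 0.243386.
After the ¥400 transfer: below the line — ¥1,200, ¥1,300, ¥1,700, ¥1,800, ¥1,900; poverty gap index (FGT₁) = 0.137566.
Reduction = 0.243386 − 0.137566 = 0.1058.

0.1058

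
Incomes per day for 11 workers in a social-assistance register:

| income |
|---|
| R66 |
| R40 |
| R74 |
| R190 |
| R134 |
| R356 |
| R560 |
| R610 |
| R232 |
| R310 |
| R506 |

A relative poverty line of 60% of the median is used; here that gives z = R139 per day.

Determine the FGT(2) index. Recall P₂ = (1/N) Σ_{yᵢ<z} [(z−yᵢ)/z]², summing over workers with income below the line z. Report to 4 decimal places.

0.0912

Incomes under z: R40, R66, R74, R134 (q = 4 of N = 11).
Gap ratios (z−y)/z: (139−40)/139 = 0.7122; (139−66)/139 = 0.5252; (139−74)/139 = 0.4676; (139−134)/139 = 0.0360.
Squared: 0.5073; 0.2758; 0.2187; 0.0013.
Sum = 1.003054; P₂ = 1.003054 / 11 = 0.0912.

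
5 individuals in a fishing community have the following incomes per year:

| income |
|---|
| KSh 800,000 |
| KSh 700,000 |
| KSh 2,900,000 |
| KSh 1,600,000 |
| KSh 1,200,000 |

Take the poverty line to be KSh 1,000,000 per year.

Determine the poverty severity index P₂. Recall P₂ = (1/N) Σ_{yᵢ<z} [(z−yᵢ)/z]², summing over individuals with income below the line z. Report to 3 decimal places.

Poor units: KSh 700,000, KSh 800,000 (q = 2 of N = 5).
Normalized shortfalls: (1000000−700000)/1000000 = 0.3000; (1000000−800000)/1000000 = 0.2000.
Squared: 0.0900; 0.0400.
Sum = 0.130000; P₂ = 0.130000 / 5 = 0.026.

0.026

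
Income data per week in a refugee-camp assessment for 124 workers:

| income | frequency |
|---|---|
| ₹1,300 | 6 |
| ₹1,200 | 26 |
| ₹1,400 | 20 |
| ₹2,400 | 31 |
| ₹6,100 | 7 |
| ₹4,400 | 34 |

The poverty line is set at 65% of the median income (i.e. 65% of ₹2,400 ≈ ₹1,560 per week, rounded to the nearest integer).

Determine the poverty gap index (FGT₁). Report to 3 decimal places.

0.073

Below z: 26×₹1,200, 6×₹1,300, 20×₹1,400 (q = 52 of N = 124).
Relative gaps: (1560−1200)/1560 = 0.2308 (×26); (1560−1300)/1560 = 0.1667 (×6); (1560−1400)/1560 = 0.1026 (×20).
Sum of shortfalls = 9.051282; P₁ averages over all N: 9.051282 / 124 = 0.073.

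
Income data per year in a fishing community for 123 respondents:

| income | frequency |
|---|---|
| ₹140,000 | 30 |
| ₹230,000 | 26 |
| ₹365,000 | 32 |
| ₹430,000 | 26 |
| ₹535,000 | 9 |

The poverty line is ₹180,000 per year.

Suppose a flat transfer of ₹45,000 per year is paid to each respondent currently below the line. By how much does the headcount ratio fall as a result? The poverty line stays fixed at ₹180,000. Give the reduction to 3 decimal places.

Before: below the line — 30×₹140,000; headcount ratio = 0.24390.
After the ₹45,000 transfer: below the line — none; headcount ratio = 0.00000.
Reduction = 0.24390 − 0.00000 = 0.244.

0.244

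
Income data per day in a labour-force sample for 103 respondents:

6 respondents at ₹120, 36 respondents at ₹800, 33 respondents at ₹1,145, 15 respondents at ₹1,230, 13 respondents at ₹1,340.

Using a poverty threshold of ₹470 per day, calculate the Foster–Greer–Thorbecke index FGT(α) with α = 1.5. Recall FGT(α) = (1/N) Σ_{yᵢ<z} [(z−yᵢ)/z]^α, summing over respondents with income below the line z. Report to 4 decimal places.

Below z: 6×₹120 (q = 6 of N = 103).
Gap ratios (z−y)/z: (470−120)/470 = 0.7447 (×6).
Raised to α = 1.5: 0.64262 (×6).
Sum = 3.855729; FGT(1.5) = 3.855729 / 103 = 0.0374.

0.0374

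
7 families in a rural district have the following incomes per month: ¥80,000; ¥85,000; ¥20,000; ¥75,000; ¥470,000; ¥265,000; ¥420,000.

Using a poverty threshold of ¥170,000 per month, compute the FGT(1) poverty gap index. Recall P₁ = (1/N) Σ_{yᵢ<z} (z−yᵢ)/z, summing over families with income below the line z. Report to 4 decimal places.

0.3529

Below z: ¥20,000, ¥75,000, ¥80,000, ¥85,000 (q = 4 of N = 7).
Relative gaps: (170000−20000)/170000 = 0.8824; (170000−75000)/170000 = 0.5588; (170000−80000)/170000 = 0.5294; (170000−85000)/170000 = 0.5000.
Σ = 2.470588. Dividing by the full population N = 7 gives P₁ = 0.3529.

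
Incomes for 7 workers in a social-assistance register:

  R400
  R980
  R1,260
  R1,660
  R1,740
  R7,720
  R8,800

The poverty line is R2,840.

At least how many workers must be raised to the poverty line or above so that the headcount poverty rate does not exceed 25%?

Currently q = 5 of N = 7 are below the line (H = 0.714).
A headcount ratio of at most 25% allows at most ⌊0.25 × 7⌋ = 1 poor workers.
So at least 5 − 1 = 4 must be lifted.

4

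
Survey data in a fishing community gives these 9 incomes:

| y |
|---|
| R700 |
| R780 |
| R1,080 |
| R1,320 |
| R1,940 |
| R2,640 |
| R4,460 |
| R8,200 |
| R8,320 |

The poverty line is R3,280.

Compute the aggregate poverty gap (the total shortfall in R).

Below the line: R700, R780, R1,080, R1,320, R1,940, R2,640 (q = 6 of N = 9).
Individual gaps: 3280−700 = 2580; 3280−780 = 2500; 3280−1080 = 2200; 3280−1320 = 1960; 3280−1940 = 1340; 3280−2640 = 640.
Aggregate gap = R11,220.

R11,220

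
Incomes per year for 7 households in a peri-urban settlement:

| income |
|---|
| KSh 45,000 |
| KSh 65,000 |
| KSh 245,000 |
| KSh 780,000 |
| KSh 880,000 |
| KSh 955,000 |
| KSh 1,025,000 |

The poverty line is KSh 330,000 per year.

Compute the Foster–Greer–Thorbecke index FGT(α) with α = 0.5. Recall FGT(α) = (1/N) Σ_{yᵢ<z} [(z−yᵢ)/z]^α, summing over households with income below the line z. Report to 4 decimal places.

0.3333

Below the line: KSh 45,000, KSh 65,000, KSh 245,000 (q = 3 of N = 7).
Shortfall ratios: (330000−45000)/330000 = 0.8636; (330000−65000)/330000 = 0.8030; (330000−245000)/330000 = 0.2576.
Raised to α = 0.5: 0.92932; 0.89612; 0.50752.
Sum = 2.332959; FGT(0.5) = 2.332959 / 7 = 0.3333.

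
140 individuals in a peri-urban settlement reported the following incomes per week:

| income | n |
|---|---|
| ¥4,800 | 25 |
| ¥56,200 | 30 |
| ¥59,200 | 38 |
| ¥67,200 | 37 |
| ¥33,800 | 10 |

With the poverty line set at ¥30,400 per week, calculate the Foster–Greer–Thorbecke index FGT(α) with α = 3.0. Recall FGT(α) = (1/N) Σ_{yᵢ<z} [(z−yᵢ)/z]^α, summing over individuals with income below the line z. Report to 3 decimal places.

Below the line: 25×¥4,800 (q = 25 of N = 140).
Gap ratios (z−y)/z: (30400−4800)/30400 = 0.8421 (×25).
Raised to α = 3.0: 0.59717 (×25).
Sum = 14.929290; FGT(3.0) = 14.929290 / 140 = 0.107.

0.107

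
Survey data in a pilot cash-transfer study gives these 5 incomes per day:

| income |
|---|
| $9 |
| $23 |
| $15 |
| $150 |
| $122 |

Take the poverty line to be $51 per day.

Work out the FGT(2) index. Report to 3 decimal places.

Below z: $9, $15, $23 (q = 3 of N = 5).
Gap ratios (z−y)/z: (51−9)/51 = 0.8235; (51−15)/51 = 0.7059; (51−23)/51 = 0.5490.
Squared: 0.6782; 0.4983; 0.3014.
Sum = 1.477893; P₂ = 1.477893 / 5 = 0.296.

0.296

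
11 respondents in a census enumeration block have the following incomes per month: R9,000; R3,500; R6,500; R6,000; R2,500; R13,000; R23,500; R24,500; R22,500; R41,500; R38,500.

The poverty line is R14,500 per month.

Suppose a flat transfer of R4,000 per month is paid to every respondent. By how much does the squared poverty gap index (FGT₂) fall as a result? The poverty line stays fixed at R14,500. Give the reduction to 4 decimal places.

0.1220

Before: below the line — R2,500, R3,500, R6,000, R6,500, R9,000, R13,000; squared poverty gap index (FGT₂) = 0.187547.
After the R4,000 transfer: below the line — R6,500, R7,500, R10,000, R10,500, R13,000; squared poverty gap index (FGT₂) = 0.065506.
Reduction = 0.187547 − 0.065506 = 0.1220.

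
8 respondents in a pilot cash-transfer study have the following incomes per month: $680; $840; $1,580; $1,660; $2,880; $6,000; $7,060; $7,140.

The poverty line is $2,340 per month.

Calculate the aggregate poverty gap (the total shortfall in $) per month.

Incomes under z: $680, $840, $1,580, $1,660 (q = 4 of N = 8).
Individual gaps: 2340−680 = 1660; 2340−840 = 1500; 2340−1580 = 760; 2340−1660 = 680.
Aggregate gap = $4,600.

$4,600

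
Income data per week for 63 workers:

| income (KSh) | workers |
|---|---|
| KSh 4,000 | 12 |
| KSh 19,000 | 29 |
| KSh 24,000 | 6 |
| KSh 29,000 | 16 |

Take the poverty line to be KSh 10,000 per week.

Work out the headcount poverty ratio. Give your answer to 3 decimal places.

12 of the 63 workers have income below KSh 10,000.
H = 12/63 = 0.190.

0.190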